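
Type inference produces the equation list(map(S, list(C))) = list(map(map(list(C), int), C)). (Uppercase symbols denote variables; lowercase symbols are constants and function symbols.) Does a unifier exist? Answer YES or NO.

NO

Decompose list/1: map(S, list(C)) = map(map(list(C), int), C).
Decompose map/2: S = map(list(C), int),  list(C) = C.
Bind S := map(list(C), int); no other remaining equation mentions S.
Occurs check fails: C occurs in list(C); the equation C = list(C) has no finite solution.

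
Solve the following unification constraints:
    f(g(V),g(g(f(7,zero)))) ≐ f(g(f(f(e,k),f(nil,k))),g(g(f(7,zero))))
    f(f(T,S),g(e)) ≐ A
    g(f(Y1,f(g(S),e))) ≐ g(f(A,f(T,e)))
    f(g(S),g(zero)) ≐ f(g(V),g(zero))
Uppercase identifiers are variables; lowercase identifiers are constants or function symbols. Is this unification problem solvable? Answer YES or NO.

Decompose f/2: g(V) ≐ g(f(f(e,k),f(nil,k))),  g(g(f(7,zero))) ≐ g(g(f(7,zero))).
Decompose g/1: V ≐ f(f(e,k),f(nil,k)).
Bind V := f(f(e,k),f(nil,k)); substituting into the one remaining equation that mentions V gives: f(g(S),g(zero)) ≐ f(g(f(f(e,k),f(nil,k))),g(zero)).
Delete trivial equation g(g(f(7,zero))) ≐ g(g(f(7,zero))).
Bind A := f(f(T,S),g(e)); substituting into the one remaining equation that mentions A gives: g(f(Y1,f(g(S),e))) ≐ g(f(f(f(T,S),g(e)),f(T,e))).
Decompose g/1: f(Y1,f(g(S),e)) ≐ f(f(f(T,S),g(e)),f(T,e)).
Decompose f/2: Y1 ≐ f(f(T,S),g(e)),  f(g(S),e) ≐ f(T,e).
Bind Y1 := f(f(T,S),g(e)); no other remaining equation mentions Y1.
Decompose f/2: g(S) ≐ T,  e ≐ e.
Bind T := g(S); no other remaining equation mentions T. Substituting into the earlier bindings gives A := f(f(g(S),S),g(e)), Y1 := f(f(g(S),S),g(e)).
Delete trivial equation e ≐ e.
Decompose f/2: g(S) ≐ g(f(f(e,k),f(nil,k))),  g(zero) ≐ g(zero).
Decompose g/1: S ≐ f(f(e,k),f(nil,k)).
Bind S := f(f(e,k),f(nil,k)); no other remaining equation mentions S. Substituting into the earlier bindings gives A := f(f(g(f(f(e,k),f(nil,k))),f(f(e,k),f(nil,k))),g(e)), Y1 := f(f(g(f(f(e,k),f(nil,k))),f(f(e,k),f(nil,k))),g(e)), T := g(f(f(e,k),f(nil,k))).
Delete trivial equation g(zero) ≐ g(zero).
No equations remain and no clash or occurs-check failure arose, so a unifier exists.

YES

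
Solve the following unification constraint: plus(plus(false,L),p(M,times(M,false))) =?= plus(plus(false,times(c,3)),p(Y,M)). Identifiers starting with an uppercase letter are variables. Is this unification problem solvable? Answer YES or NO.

Decompose plus/2: plus(false,L) =?= plus(false,times(c,3)),  p(M,times(M,false)) =?= p(Y,M).
Decompose plus/2: false =?= false,  L =?= times(c,3).
Delete trivial equation false =?= false.
Bind L := times(c,3); no other remaining equation mentions L.
Decompose p/2: M =?= Y,  times(M,false) =?= M.
Bind M := Y; substituting into the remaining equation gives: times(Y,false) =?= Y.
Occurs check fails: Y occurs in times(Y,false); the equation Y =?= times(Y,false) has no finite solution.

NO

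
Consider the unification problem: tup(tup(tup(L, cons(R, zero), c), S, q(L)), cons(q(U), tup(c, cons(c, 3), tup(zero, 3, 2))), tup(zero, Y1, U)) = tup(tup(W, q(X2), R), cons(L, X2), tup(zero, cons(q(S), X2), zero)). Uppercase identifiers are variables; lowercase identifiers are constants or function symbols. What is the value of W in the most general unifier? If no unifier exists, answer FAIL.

Decompose tup/3: tup(tup(L, cons(R, zero), c), S, q(L)) = tup(W, q(X2), R),  cons(q(U), tup(c, cons(c, 3), tup(zero, 3, 2))) = cons(L, X2),  tup(zero, Y1, U) = tup(zero, cons(q(S), X2), zero).
Decompose tup/3: tup(L, cons(R, zero), c) = W,  S = q(X2),  q(L) = R.
Bind W := tup(L, cons(R, zero), c); no other remaining equation mentions W.
Bind S := q(X2); substituting into the one remaining equation that mentions S gives: tup(zero, Y1, U) = tup(zero, cons(q(q(X2)), X2), zero).
Bind R := q(L); no other remaining equation mentions R. Substituting into the earlier binding gives W := tup(L, cons(q(L), zero), c).
Decompose cons/2: q(U) = L,  tup(c, cons(c, 3), tup(zero, 3, 2)) = X2.
Bind L := q(U); no other remaining equation mentions L. Substituting into the earlier bindings gives W := tup(q(U), cons(q(q(U)), zero), c), R := q(q(U)).
Bind X2 := tup(c, cons(c, 3), tup(zero, 3, 2)); substituting into the remaining equation gives: tup(zero, Y1, U) = tup(zero, cons(q(q(tup(c, cons(c, 3), tup(zero, 3, 2)))), tup(c, cons(c, 3), tup(zero, 3, 2))), zero). Substituting into the earlier binding gives S := q(tup(c, cons(c, 3), tup(zero, 3, 2))).
Decompose tup/3: zero = zero,  Y1 = cons(q(q(tup(c, cons(c, 3), tup(zero, 3, 2)))), tup(c, cons(c, 3), tup(zero, 3, 2))),  U = zero.
Delete trivial equation zero = zero.
Bind Y1 := cons(q(q(tup(c, cons(c, 3), tup(zero, 3, 2)))), tup(c, cons(c, 3), tup(zero, 3, 2))); no other remaining equation mentions Y1.
Bind U := zero. Substituting into the earlier bindings gives W := tup(q(zero), cons(q(q(zero)), zero), c), R := q(q(zero)), L := q(zero).
MGU = { W := tup(q(zero), cons(q(q(zero)), zero), c), S := q(tup(c, cons(c, 3), tup(zero, 3, 2))), R := q(q(zero)), L := q(zero), X2 := tup(c, cons(c, 3), tup(zero, 3, 2)), Y1 := cons(q(q(tup(c, cons(c, 3), tup(zero, 3, 2)))), tup(c, cons(c, 3), tup(zero, 3, 2))), U := zero }, so W := tup(q(zero), cons(q(q(zero)), zero), c).

tup(q(zero), cons(q(q(zero)), zero), c)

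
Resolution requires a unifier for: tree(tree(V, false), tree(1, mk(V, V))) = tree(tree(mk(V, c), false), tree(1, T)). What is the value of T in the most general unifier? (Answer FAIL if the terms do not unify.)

Decompose tree/2: tree(V, false) = tree(mk(V, c), false),  tree(1, mk(V, V)) = tree(1, T).
Decompose tree/2: V = mk(V, c),  false = false.
Occurs check fails: V occurs in mk(V, c); the equation V = mk(V, c) has no finite solution.

FAIL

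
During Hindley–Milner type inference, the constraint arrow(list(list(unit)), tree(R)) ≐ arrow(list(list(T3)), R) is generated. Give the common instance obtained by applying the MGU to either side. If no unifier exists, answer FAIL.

Decompose arrow/2: list(list(unit)) ≐ list(list(T3)),  tree(R) ≐ R.
Decompose list/1: list(unit) ≐ list(T3).
Decompose list/1: unit ≐ T3.
Bind T3 := unit; no other remaining equation mentions T3.
Occurs check fails: R occurs in tree(R); the equation R ≐ tree(R) has no finite solution.

FAIL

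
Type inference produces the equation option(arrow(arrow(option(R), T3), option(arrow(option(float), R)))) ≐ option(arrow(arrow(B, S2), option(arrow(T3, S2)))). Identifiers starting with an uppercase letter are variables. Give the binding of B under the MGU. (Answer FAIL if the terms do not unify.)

Decompose option/1: arrow(arrow(option(R), T3), option(arrow(option(float), R))) ≐ arrow(arrow(B, S2), option(arrow(T3, S2))).
Decompose arrow/2: arrow(option(R), T3) ≐ arrow(B, S2),  option(arrow(option(float), R)) ≐ option(arrow(T3, S2)).
Decompose arrow/2: option(R) ≐ B,  T3 ≐ S2.
Bind B := option(R); no other remaining equation mentions B.
Bind T3 := S2; substituting into the remaining equation gives: option(arrow(option(float), R)) ≐ option(arrow(S2, S2)).
Decompose option/1: arrow(option(float), R) ≐ arrow(S2, S2).
Decompose arrow/2: option(float) ≐ S2,  R ≐ S2.
Bind S2 := option(float); substituting into the remaining equation gives: R ≐ option(float). Substituting into the earlier binding gives T3 := option(float).
Bind R := option(float). Substituting into the earlier binding gives B := option(option(float)).
MGU = { B -> option(option(float)), T3 -> option(float), S2 -> option(float), R -> option(float) }, so B -> option(option(float)).

option(option(float))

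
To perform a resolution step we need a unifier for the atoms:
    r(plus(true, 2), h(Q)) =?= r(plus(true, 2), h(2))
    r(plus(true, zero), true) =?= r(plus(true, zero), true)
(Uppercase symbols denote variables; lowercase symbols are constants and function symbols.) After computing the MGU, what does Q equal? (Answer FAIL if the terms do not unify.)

2

Decompose r/2: plus(true, 2) =?= plus(true, 2),  h(Q) =?= h(2).
Delete trivial equation plus(true, 2) =?= plus(true, 2).
Decompose h/1: Q =?= 2.
Bind Q := 2; no other remaining equation mentions Q.
Delete trivial equation r(plus(true, zero), true) =?= r(plus(true, zero), true).
MGU = { Q := 2 }, so Q := 2.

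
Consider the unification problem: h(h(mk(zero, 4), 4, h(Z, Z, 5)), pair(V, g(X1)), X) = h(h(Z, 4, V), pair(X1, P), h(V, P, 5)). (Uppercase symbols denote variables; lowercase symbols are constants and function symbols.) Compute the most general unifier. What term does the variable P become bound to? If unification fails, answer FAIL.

Decompose h/3: h(mk(zero, 4), 4, h(Z, Z, 5)) = h(Z, 4, V),  pair(V, g(X1)) = pair(X1, P),  X = h(V, P, 5).
Decompose h/3: mk(zero, 4) = Z,  4 = 4,  h(Z, Z, 5) = V.
Bind Z := mk(zero, 4); substituting into the one remaining equation that mentions Z gives: h(mk(zero, 4), mk(zero, 4), 5) = V.
Delete trivial equation 4 = 4.
Bind V := h(mk(zero, 4), mk(zero, 4), 5); substituting into the remaining equations gives: pair(h(mk(zero, 4), mk(zero, 4), 5), g(X1)) = pair(X1, P),  X = h(h(mk(zero, 4), mk(zero, 4), 5), P, 5).
Decompose pair/2: h(mk(zero, 4), mk(zero, 4), 5) = X1,  g(X1) = P.
Bind X1 := h(mk(zero, 4), mk(zero, 4), 5); substituting into the one remaining equation that mentions X1 gives: g(h(mk(zero, 4), mk(zero, 4), 5)) = P.
Bind P := g(h(mk(zero, 4), mk(zero, 4), 5)); substituting into the remaining equation gives: X = h(h(mk(zero, 4), mk(zero, 4), 5), g(h(mk(zero, 4), mk(zero, 4), 5)), 5).
Bind X := h(h(mk(zero, 4), mk(zero, 4), 5), g(h(mk(zero, 4), mk(zero, 4), 5)), 5).
MGU = { Z -> mk(zero, 4), V -> h(mk(zero, 4), mk(zero, 4), 5), X1 -> h(mk(zero, 4), mk(zero, 4), 5), P -> g(h(mk(zero, 4), mk(zero, 4), 5)), X -> h(h(mk(zero, 4), mk(zero, 4), 5), g(h(mk(zero, 4), mk(zero, 4), 5)), 5) }, so P -> g(h(mk(zero, 4), mk(zero, 4), 5)).

g(h(mk(zero, 4), mk(zero, 4), 5))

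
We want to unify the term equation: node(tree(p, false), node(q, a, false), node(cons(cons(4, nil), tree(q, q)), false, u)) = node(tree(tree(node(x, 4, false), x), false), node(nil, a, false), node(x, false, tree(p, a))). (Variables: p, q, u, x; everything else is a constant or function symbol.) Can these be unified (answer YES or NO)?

YES

Decompose node/3: tree(p, false) = tree(tree(node(x, 4, false), x), false),  node(q, a, false) = node(nil, a, false),  node(cons(cons(4, nil), tree(q, q)), false, u) = node(x, false, tree(p, a)).
Decompose tree/2: p = tree(node(x, 4, false), x),  false = false.
Bind p := tree(node(x, 4, false), x); substituting into the one remaining equation that mentions p gives: node(cons(cons(4, nil), tree(q, q)), false, u) = node(x, false, tree(tree(node(x, 4, false), x), a)).
Delete trivial equation false = false.
Decompose node/3: q = nil,  a = a,  false = false.
Bind q := nil; substituting into the one remaining equation that mentions q gives: node(cons(cons(4, nil), tree(nil, nil)), false, u) = node(x, false, tree(tree(node(x, 4, false), x), a)).
Delete trivial equation a = a.
Delete trivial equation false = false.
Decompose node/3: cons(cons(4, nil), tree(nil, nil)) = x,  false = false,  u = tree(tree(node(x, 4, false), x), a).
Bind x := cons(cons(4, nil), tree(nil, nil)); substituting into the one remaining equation that mentions x gives: u = tree(tree(node(cons(cons(4, nil), tree(nil, nil)), 4, false), cons(cons(4, nil), tree(nil, nil))), a). Substituting into the earlier binding gives p := tree(node(cons(cons(4, nil), tree(nil, nil)), 4, false), cons(cons(4, nil), tree(nil, nil))).
Delete trivial equation false = false.
Bind u := tree(tree(node(cons(cons(4, nil), tree(nil, nil)), 4, false), cons(cons(4, nil), tree(nil, nil))), a).
No equations remain and no clash or occurs-check failure arose, so a unifier exists.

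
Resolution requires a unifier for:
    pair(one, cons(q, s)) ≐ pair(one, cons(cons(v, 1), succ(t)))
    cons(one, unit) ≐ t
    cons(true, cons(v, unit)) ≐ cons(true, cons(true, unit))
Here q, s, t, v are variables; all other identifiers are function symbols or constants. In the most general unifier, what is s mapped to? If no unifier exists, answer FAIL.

Decompose pair/2: one ≐ one,  cons(q, s) ≐ cons(cons(v, 1), succ(t)).
Delete trivial equation one ≐ one.
Decompose cons/2: q ≐ cons(v, 1),  s ≐ succ(t).
Bind q := cons(v, 1); no other remaining equation mentions q.
Bind s := succ(t); no other remaining equation mentions s.
Bind t := cons(one, unit); no other remaining equation mentions t. Substituting into the earlier binding gives s := succ(cons(one, unit)).
Decompose cons/2: true ≐ true,  cons(v, unit) ≐ cons(true, unit).
Delete trivial equation true ≐ true.
Decompose cons/2: v ≐ true,  unit ≐ unit.
Bind v := true; no other remaining equation mentions v. Substituting into the earlier binding gives q := cons(true, 1).
Delete trivial equation unit ≐ unit.
MGU = { q ↦ cons(true, 1), s ↦ succ(cons(one, unit)), t ↦ cons(one, unit), v ↦ true }, so s ↦ succ(cons(one, unit)).

succ(cons(one, unit))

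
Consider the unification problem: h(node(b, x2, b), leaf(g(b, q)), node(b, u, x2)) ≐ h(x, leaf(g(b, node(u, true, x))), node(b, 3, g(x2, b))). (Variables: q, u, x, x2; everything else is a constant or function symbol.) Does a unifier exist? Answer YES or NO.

Decompose h/3: node(b, x2, b) ≐ x,  leaf(g(b, q)) ≐ leaf(g(b, node(u, true, x))),  node(b, u, x2) ≐ node(b, 3, g(x2, b)).
Bind x := node(b, x2, b); substituting into the one remaining equation that mentions x gives: leaf(g(b, q)) ≐ leaf(g(b, node(u, true, node(b, x2, b)))).
Decompose leaf/1: g(b, q) ≐ g(b, node(u, true, node(b, x2, b))).
Decompose g/2: b ≐ b,  q ≐ node(u, true, node(b, x2, b)).
Delete trivial equation b ≐ b.
Bind q := node(u, true, node(b, x2, b)); no other remaining equation mentions q.
Decompose node/3: b ≐ b,  u ≐ 3,  x2 ≐ g(x2, b).
Delete trivial equation b ≐ b.
Bind u := 3; no other remaining equation mentions u. Substituting into the earlier binding gives q := node(3, true, node(b, x2, b)).
Occurs check fails: x2 occurs in g(x2, b); the equation x2 ≐ g(x2, b) has no finite solution.

NO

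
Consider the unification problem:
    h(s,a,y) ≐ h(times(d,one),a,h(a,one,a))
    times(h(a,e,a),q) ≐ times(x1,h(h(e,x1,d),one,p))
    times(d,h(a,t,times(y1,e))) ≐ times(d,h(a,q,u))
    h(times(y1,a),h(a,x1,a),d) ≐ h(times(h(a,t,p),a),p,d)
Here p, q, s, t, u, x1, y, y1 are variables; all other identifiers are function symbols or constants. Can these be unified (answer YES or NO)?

Decompose h/3: s ≐ times(d,one),  a ≐ a,  y ≐ h(a,one,a).
Bind s := times(d,one); no other remaining equation mentions s.
Delete trivial equation a ≐ a.
Bind y := h(a,one,a); no other remaining equation mentions y.
Decompose times/2: h(a,e,a) ≐ x1,  q ≐ h(h(e,x1,d),one,p).
Bind x1 := h(a,e,a); substituting into the 2 remaining equations that mention x1 gives: q ≐ h(h(e,h(a,e,a),d),one,p),  h(times(y1,a),h(a,h(a,e,a),a),d) ≐ h(times(h(a,t,p),a),p,d).
Bind q := h(h(e,h(a,e,a),d),one,p); substituting into the one remaining equation that mentions q gives: times(d,h(a,t,times(y1,e))) ≐ times(d,h(a,h(h(e,h(a,e,a),d),one,p),u)).
Decompose times/2: d ≐ d,  h(a,t,times(y1,e)) ≐ h(a,h(h(e,h(a,e,a),d),one,p),u).
Delete trivial equation d ≐ d.
Decompose h/3: a ≐ a,  t ≐ h(h(e,h(a,e,a),d),one,p),  times(y1,e) ≐ u.
Delete trivial equation a ≐ a.
Bind t := h(h(e,h(a,e,a),d),one,p); substituting into the one remaining equation that mentions t gives: h(times(y1,a),h(a,h(a,e,a),a),d) ≐ h(times(h(a,h(h(e,h(a,e,a),d),one,p),p),a),p,d).
Bind u := times(y1,e); no other remaining equation mentions u.
Decompose h/3: times(y1,a) ≐ times(h(a,h(h(e,h(a,e,a),d),one,p),p),a),  h(a,h(a,e,a),a) ≐ p,  d ≐ d.
Decompose times/2: y1 ≐ h(a,h(h(e,h(a,e,a),d),one,p),p),  a ≐ a.
Bind y1 := h(a,h(h(e,h(a,e,a),d),one,p),p); no other remaining equation mentions y1. Substituting into the earlier binding gives u := times(h(a,h(h(e,h(a,e,a),d),one,p),p),e).
Delete trivial equation a ≐ a.
Bind p := h(a,h(a,e,a),a); no other remaining equation mentions p. Substituting into the earlier bindings gives q := h(h(e,h(a,e,a),d),one,h(a,h(a,e,a),a)), t := h(h(e,h(a,e,a),d),one,h(a,h(a,e,a),a)), u := times(h(a,h(h(e,h(a,e,a),d),one,h(a,h(a,e,a),a)),h(a,h(a,e,a),a)),e), y1 := h(a,h(h(e,h(a,e,a),d),one,h(a,h(a,e,a),a)),h(a,h(a,e,a),a)).
Delete trivial equation d ≐ d.
No equations remain and no clash or occurs-check failure arose, so a unifier exists.

YES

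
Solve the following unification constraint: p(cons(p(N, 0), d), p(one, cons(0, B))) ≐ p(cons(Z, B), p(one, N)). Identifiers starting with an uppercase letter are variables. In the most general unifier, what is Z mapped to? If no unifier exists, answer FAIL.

Decompose p/2: cons(p(N, 0), d) ≐ cons(Z, B),  p(one, cons(0, B)) ≐ p(one, N).
Decompose cons/2: p(N, 0) ≐ Z,  d ≐ B.
Bind Z := p(N, 0); no other remaining equation mentions Z.
Bind B := d; substituting into the remaining equation gives: p(one, cons(0, d)) ≐ p(one, N).
Decompose p/2: one ≐ one,  cons(0, d) ≐ N.
Delete trivial equation one ≐ one.
Bind N := cons(0, d). Substituting into the earlier binding gives Z := p(cons(0, d), 0).
MGU = { Z -> p(cons(0, d), 0), B -> d, N -> cons(0, d) }, so Z -> p(cons(0, d), 0).

p(cons(0, d), 0)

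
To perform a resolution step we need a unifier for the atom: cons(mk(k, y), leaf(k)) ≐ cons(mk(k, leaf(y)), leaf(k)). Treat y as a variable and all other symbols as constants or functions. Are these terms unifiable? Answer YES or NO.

NO

Decompose cons/2: mk(k, y) ≐ mk(k, leaf(y)),  leaf(k) ≐ leaf(k).
Decompose mk/2: k ≐ k,  y ≐ leaf(y).
Delete trivial equation k ≐ k.
Occurs check fails: y occurs in leaf(y); the equation y ≐ leaf(y) has no finite solution.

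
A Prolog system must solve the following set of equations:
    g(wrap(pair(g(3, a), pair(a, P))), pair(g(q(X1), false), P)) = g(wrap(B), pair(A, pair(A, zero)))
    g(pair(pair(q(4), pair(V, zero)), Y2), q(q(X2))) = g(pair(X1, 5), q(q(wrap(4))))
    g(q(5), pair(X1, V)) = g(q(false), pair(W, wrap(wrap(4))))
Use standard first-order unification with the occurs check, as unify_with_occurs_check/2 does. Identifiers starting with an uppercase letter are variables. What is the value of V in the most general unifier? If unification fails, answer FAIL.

FAIL

Decompose g/2: wrap(pair(g(3, a), pair(a, P))) = wrap(B),  pair(g(q(X1), false), P) = pair(A, pair(A, zero)).
Decompose wrap/1: pair(g(3, a), pair(a, P)) = B.
Bind B := pair(g(3, a), pair(a, P)); no other remaining equation mentions B.
Decompose pair/2: g(q(X1), false) = A,  P = pair(A, zero).
Bind A := g(q(X1), false); substituting into the one remaining equation that mentions A gives: P = pair(g(q(X1), false), zero).
Bind P := pair(g(q(X1), false), zero); no other remaining equation mentions P. Substituting into the earlier binding gives B := pair(g(3, a), pair(a, pair(g(q(X1), false), zero))).
Decompose g/2: pair(pair(q(4), pair(V, zero)), Y2) = pair(X1, 5),  q(q(X2)) = q(q(wrap(4))).
Decompose pair/2: pair(q(4), pair(V, zero)) = X1,  Y2 = 5.
Bind X1 := pair(q(4), pair(V, zero)); substituting into the one remaining equation that mentions X1 gives: g(q(5), pair(pair(q(4), pair(V, zero)), V)) = g(q(false), pair(W, wrap(wrap(4)))). Substituting into the earlier bindings gives B := pair(g(3, a), pair(a, pair(g(q(pair(q(4), pair(V, zero))), false), zero))), A := g(q(pair(q(4), pair(V, zero))), false), P := pair(g(q(pair(q(4), pair(V, zero))), false), zero).
Bind Y2 := 5; no other remaining equation mentions Y2.
Decompose q/1: q(X2) = q(wrap(4)).
Decompose q/1: X2 = wrap(4).
Bind X2 := wrap(4); no other remaining equation mentions X2.
Decompose g/2: q(5) = q(false),  pair(pair(q(4), pair(V, zero)), V) = pair(W, wrap(wrap(4))).
Decompose q/1: 5 = false.
Clash: constants 5 and false differ; no unifier exists.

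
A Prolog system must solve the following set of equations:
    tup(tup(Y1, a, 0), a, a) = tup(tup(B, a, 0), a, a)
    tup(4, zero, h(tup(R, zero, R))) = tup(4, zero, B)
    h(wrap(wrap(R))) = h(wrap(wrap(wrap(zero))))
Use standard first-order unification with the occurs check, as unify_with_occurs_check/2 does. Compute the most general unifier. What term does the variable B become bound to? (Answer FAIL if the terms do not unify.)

Decompose tup/3: tup(Y1, a, 0) = tup(B, a, 0),  a = a,  a = a.
Decompose tup/3: Y1 = B,  a = a,  0 = 0.
Bind Y1 := B; no other remaining equation mentions Y1.
Delete trivial equation a = a.
Delete trivial equation 0 = 0.
Delete trivial equation a = a.
Delete trivial equation a = a.
Decompose tup/3: 4 = 4,  zero = zero,  h(tup(R, zero, R)) = B.
Delete trivial equation 4 = 4.
Delete trivial equation zero = zero.
Bind B := h(tup(R, zero, R)); no other remaining equation mentions B. Substituting into the earlier binding gives Y1 := h(tup(R, zero, R)).
Decompose h/1: wrap(wrap(R)) = wrap(wrap(wrap(zero))).
Decompose wrap/1: wrap(R) = wrap(wrap(zero)).
Decompose wrap/1: R = wrap(zero).
Bind R := wrap(zero). Substituting into the earlier bindings gives Y1 := h(tup(wrap(zero), zero, wrap(zero))), B := h(tup(wrap(zero), zero, wrap(zero))).
MGU = { Y1 -> h(tup(wrap(zero), zero, wrap(zero))), B -> h(tup(wrap(zero), zero, wrap(zero))), R -> wrap(zero) }, so B -> h(tup(wrap(zero), zero, wrap(zero))).

h(tup(wrap(zero), zero, wrap(zero)))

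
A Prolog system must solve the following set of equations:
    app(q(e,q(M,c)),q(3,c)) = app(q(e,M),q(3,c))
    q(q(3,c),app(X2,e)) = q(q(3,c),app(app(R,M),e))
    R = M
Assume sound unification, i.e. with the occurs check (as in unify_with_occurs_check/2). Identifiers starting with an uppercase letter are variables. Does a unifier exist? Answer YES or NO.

Decompose app/2: q(e,q(M,c)) = q(e,M),  q(3,c) = q(3,c).
Decompose q/2: e = e,  q(M,c) = M.
Delete trivial equation e = e.
Occurs check fails: M occurs in q(M,c); the equation M = q(M,c) has no finite solution.

NO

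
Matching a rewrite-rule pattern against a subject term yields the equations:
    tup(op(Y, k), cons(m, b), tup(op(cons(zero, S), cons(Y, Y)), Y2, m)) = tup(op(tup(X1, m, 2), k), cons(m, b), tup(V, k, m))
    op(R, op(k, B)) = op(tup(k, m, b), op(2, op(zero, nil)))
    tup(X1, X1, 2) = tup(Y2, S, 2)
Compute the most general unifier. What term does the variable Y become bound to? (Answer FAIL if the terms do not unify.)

FAIL

Decompose tup/3: op(Y, k) = op(tup(X1, m, 2), k),  cons(m, b) = cons(m, b),  tup(op(cons(zero, S), cons(Y, Y)), Y2, m) = tup(V, k, m).
Decompose op/2: Y = tup(X1, m, 2),  k = k.
Bind Y := tup(X1, m, 2); substituting into the one remaining equation that mentions Y gives: tup(op(cons(zero, S), cons(tup(X1, m, 2), tup(X1, m, 2))), Y2, m) = tup(V, k, m).
Delete trivial equation k = k.
Delete trivial equation cons(m, b) = cons(m, b).
Decompose tup/3: op(cons(zero, S), cons(tup(X1, m, 2), tup(X1, m, 2))) = V,  Y2 = k,  m = m.
Bind V := op(cons(zero, S), cons(tup(X1, m, 2), tup(X1, m, 2))); no other remaining equation mentions V.
Bind Y2 := k; substituting into the one remaining equation that mentions Y2 gives: tup(X1, X1, 2) = tup(k, S, 2).
Delete trivial equation m = m.
Decompose op/2: R = tup(k, m, b),  op(k, B) = op(2, op(zero, nil)).
Bind R := tup(k, m, b); no other remaining equation mentions R.
Decompose op/2: k = 2,  B = op(zero, nil).
Clash: constants k and 2 differ; no unifier exists.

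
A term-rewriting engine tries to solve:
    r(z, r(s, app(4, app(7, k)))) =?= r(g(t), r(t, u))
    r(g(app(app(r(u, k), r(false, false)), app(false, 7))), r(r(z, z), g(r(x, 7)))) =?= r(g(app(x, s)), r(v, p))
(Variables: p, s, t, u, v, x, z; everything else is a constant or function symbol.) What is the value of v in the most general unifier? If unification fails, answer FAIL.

r(g(app(false, 7)), g(app(false, 7)))

Decompose r/2: z =?= g(t),  r(s, app(4, app(7, k))) =?= r(t, u).
Bind z := g(t); substituting into the one remaining equation that mentions z gives: r(g(app(app(r(u, k), r(false, false)), app(false, 7))), r(r(g(t), g(t)), g(r(x, 7)))) =?= r(g(app(x, s)), r(v, p)).
Decompose r/2: s =?= t,  app(4, app(7, k)) =?= u.
Bind s := t; substituting into the one remaining equation that mentions s gives: r(g(app(app(r(u, k), r(false, false)), app(false, 7))), r(r(g(t), g(t)), g(r(x, 7)))) =?= r(g(app(x, t)), r(v, p)).
Bind u := app(4, app(7, k)); substituting into the remaining equation gives: r(g(app(app(r(app(4, app(7, k)), k), r(false, false)), app(false, 7))), r(r(g(t), g(t)), g(r(x, 7)))) =?= r(g(app(x, t)), r(v, p)).
Decompose r/2: g(app(app(r(app(4, app(7, k)), k), r(false, false)), app(false, 7))) =?= g(app(x, t)),  r(r(g(t), g(t)), g(r(x, 7))) =?= r(v, p).
Decompose g/1: app(app(r(app(4, app(7, k)), k), r(false, false)), app(false, 7)) =?= app(x, t).
Decompose app/2: app(r(app(4, app(7, k)), k), r(false, false)) =?= x,  app(false, 7) =?= t.
Bind x := app(r(app(4, app(7, k)), k), r(false, false)); substituting into the one remaining equation that mentions x gives: r(r(g(t), g(t)), g(r(app(r(app(4, app(7, k)), k), r(false, false)), 7))) =?= r(v, p).
Bind t := app(false, 7); substituting into the remaining equation gives: r(r(g(app(false, 7)), g(app(false, 7))), g(r(app(r(app(4, app(7, k)), k), r(false, false)), 7))) =?= r(v, p). Substituting into the earlier bindings gives z := g(app(false, 7)), s := app(false, 7).
Decompose r/2: r(g(app(false, 7)), g(app(false, 7))) =?= v,  g(r(app(r(app(4, app(7, k)), k), r(false, false)), 7)) =?= p.
Bind v := r(g(app(false, 7)), g(app(false, 7))); no other remaining equation mentions v.
Bind p := g(r(app(r(app(4, app(7, k)), k), r(false, false)), 7)).
MGU = { z -> g(app(false, 7)), s -> app(false, 7), u -> app(4, app(7, k)), x -> app(r(app(4, app(7, k)), k), r(false, false)), t -> app(false, 7), v -> r(g(app(false, 7)), g(app(false, 7))), p -> g(r(app(r(app(4, app(7, k)), k), r(false, false)), 7)) }, so v -> r(g(app(false, 7)), g(app(false, 7))).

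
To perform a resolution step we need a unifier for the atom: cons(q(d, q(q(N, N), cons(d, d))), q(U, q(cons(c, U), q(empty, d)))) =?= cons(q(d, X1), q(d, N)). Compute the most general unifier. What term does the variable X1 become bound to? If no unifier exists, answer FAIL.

q(q(q(cons(c, d), q(empty, d)), q(cons(c, d), q(empty, d))), cons(d, d))

Decompose cons/2: q(d, q(q(N, N), cons(d, d))) =?= q(d, X1),  q(U, q(cons(c, U), q(empty, d))) =?= q(d, N).
Decompose q/2: d =?= d,  q(q(N, N), cons(d, d)) =?= X1.
Delete trivial equation d =?= d.
Bind X1 := q(q(N, N), cons(d, d)); no other remaining equation mentions X1.
Decompose q/2: U =?= d,  q(cons(c, U), q(empty, d)) =?= N.
Bind U := d; substituting into the remaining equation gives: q(cons(c, d), q(empty, d)) =?= N.
Bind N := q(cons(c, d), q(empty, d)). Substituting into the earlier binding gives X1 := q(q(q(cons(c, d), q(empty, d)), q(cons(c, d), q(empty, d))), cons(d, d)).
MGU = { X1 -> q(q(q(cons(c, d), q(empty, d)), q(cons(c, d), q(empty, d))), cons(d, d)), U -> d, N -> q(cons(c, d), q(empty, d)) }, so X1 -> q(q(q(cons(c, d), q(empty, d)), q(cons(c, d), q(empty, d))), cons(d, d)).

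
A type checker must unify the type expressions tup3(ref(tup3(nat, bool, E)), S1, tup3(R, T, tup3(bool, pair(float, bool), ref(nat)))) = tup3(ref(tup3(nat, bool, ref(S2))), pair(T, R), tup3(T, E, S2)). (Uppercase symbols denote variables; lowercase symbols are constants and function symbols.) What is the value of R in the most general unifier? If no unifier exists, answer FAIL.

Decompose tup3/3: ref(tup3(nat, bool, E)) = ref(tup3(nat, bool, ref(S2))),  S1 = pair(T, R),  tup3(R, T, tup3(bool, pair(float, bool), ref(nat))) = tup3(T, E, S2).
Decompose ref/1: tup3(nat, bool, E) = tup3(nat, bool, ref(S2)).
Decompose tup3/3: nat = nat,  bool = bool,  E = ref(S2).
Delete trivial equation nat = nat.
Delete trivial equation bool = bool.
Bind E := ref(S2); substituting into the one remaining equation that mentions E gives: tup3(R, T, tup3(bool, pair(float, bool), ref(nat))) = tup3(T, ref(S2), S2).
Bind S1 := pair(T, R); no other remaining equation mentions S1.
Decompose tup3/3: R = T,  T = ref(S2),  tup3(bool, pair(float, bool), ref(nat)) = S2.
Bind R := T; no other remaining equation mentions R. Substituting into the earlier binding gives S1 := pair(T, T).
Bind T := ref(S2); no other remaining equation mentions T. Substituting into the earlier bindings gives S1 := pair(ref(S2), ref(S2)), R := ref(S2).
Bind S2 := tup3(bool, pair(float, bool), ref(nat)). Substituting into the earlier bindings gives E := ref(tup3(bool, pair(float, bool), ref(nat))), S1 := pair(ref(tup3(bool, pair(float, bool), ref(nat))), ref(tup3(bool, pair(float, bool), ref(nat)))), R := ref(tup3(bool, pair(float, bool), ref(nat))), T := ref(tup3(bool, pair(float, bool), ref(nat))).
MGU = { E ↦ ref(tup3(bool, pair(float, bool), ref(nat))), S1 ↦ pair(ref(tup3(bool, pair(float, bool), ref(nat))), ref(tup3(bool, pair(float, bool), ref(nat)))), R ↦ ref(tup3(bool, pair(float, bool), ref(nat))), T ↦ ref(tup3(bool, pair(float, bool), ref(nat))), S2 ↦ tup3(bool, pair(float, bool), ref(nat)) }, so R ↦ ref(tup3(bool, pair(float, bool), ref(nat))).

ref(tup3(bool, pair(float, bool), ref(nat)))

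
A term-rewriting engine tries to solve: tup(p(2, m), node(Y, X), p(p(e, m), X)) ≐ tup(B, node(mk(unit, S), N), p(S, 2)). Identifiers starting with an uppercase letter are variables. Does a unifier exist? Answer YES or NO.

Decompose tup/3: p(2, m) ≐ B,  node(Y, X) ≐ node(mk(unit, S), N),  p(p(e, m), X) ≐ p(S, 2).
Bind B := p(2, m); no other remaining equation mentions B.
Decompose node/2: Y ≐ mk(unit, S),  X ≐ N.
Bind Y := mk(unit, S); no other remaining equation mentions Y.
Bind X := N; substituting into the remaining equation gives: p(p(e, m), N) ≐ p(S, 2).
Decompose p/2: p(e, m) ≐ S,  N ≐ 2.
Bind S := p(e, m); no other remaining equation mentions S. Substituting into the earlier binding gives Y := mk(unit, p(e, m)).
Bind N := 2. Substituting into the earlier binding gives X := 2.
No equations remain and no clash or occurs-check failure arose, so a unifier exists.

YES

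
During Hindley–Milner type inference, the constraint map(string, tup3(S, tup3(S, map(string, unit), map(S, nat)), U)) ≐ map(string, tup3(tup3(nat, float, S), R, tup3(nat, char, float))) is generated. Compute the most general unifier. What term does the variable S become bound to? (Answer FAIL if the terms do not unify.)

FAIL

Decompose map/2: string ≐ string,  tup3(S, tup3(S, map(string, unit), map(S, nat)), U) ≐ tup3(tup3(nat, float, S), R, tup3(nat, char, float)).
Delete trivial equation string ≐ string.
Decompose tup3/3: S ≐ tup3(nat, float, S),  tup3(S, map(string, unit), map(S, nat)) ≐ R,  U ≐ tup3(nat, char, float).
Occurs check fails: S occurs in tup3(nat, float, S); the equation S ≐ tup3(nat, float, S) has no finite solution.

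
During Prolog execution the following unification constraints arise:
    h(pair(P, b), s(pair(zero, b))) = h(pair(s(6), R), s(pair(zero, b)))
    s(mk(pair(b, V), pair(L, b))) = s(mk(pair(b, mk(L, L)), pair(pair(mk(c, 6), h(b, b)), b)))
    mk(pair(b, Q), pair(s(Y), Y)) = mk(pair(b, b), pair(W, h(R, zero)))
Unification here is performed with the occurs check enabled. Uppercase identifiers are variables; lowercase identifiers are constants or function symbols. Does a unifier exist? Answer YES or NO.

Decompose h/2: pair(P, b) = pair(s(6), R),  s(pair(zero, b)) = s(pair(zero, b)).
Decompose pair/2: P = s(6),  b = R.
Bind P := s(6); no other remaining equation mentions P.
Bind R := b; substituting into the one remaining equation that mentions R gives: mk(pair(b, Q), pair(s(Y), Y)) = mk(pair(b, b), pair(W, h(b, zero))).
Delete trivial equation s(pair(zero, b)) = s(pair(zero, b)).
Decompose s/1: mk(pair(b, V), pair(L, b)) = mk(pair(b, mk(L, L)), pair(pair(mk(c, 6), h(b, b)), b)).
Decompose mk/2: pair(b, V) = pair(b, mk(L, L)),  pair(L, b) = pair(pair(mk(c, 6), h(b, b)), b).
Decompose pair/2: b = b,  V = mk(L, L).
Delete trivial equation b = b.
Bind V := mk(L, L); no other remaining equation mentions V.
Decompose pair/2: L = pair(mk(c, 6), h(b, b)),  b = b.
Bind L := pair(mk(c, 6), h(b, b)); no other remaining equation mentions L. Substituting into the earlier binding gives V := mk(pair(mk(c, 6), h(b, b)), pair(mk(c, 6), h(b, b))).
Delete trivial equation b = b.
Decompose mk/2: pair(b, Q) = pair(b, b),  pair(s(Y), Y) = pair(W, h(b, zero)).
Decompose pair/2: b = b,  Q = b.
Delete trivial equation b = b.
Bind Q := b; no other remaining equation mentions Q.
Decompose pair/2: s(Y) = W,  Y = h(b, zero).
Bind W := s(Y); no other remaining equation mentions W.
Bind Y := h(b, zero). Substituting into the earlier binding gives W := s(h(b, zero)).
No equations remain and no clash or occurs-check failure arose, so a unifier exists.

YES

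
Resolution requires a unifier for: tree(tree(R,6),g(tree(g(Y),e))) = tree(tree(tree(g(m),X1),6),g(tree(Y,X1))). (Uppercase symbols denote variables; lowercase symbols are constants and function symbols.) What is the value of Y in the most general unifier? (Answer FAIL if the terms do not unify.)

Decompose tree/2: tree(R,6) = tree(tree(g(m),X1),6),  g(tree(g(Y),e)) = g(tree(Y,X1)).
Decompose tree/2: R = tree(g(m),X1),  6 = 6.
Bind R := tree(g(m),X1); no other remaining equation mentions R.
Delete trivial equation 6 = 6.
Decompose g/1: tree(g(Y),e) = tree(Y,X1).
Decompose tree/2: g(Y) = Y,  e = X1.
Occurs check fails: Y occurs in g(Y); the equation Y = g(Y) has no finite solution.

FAIL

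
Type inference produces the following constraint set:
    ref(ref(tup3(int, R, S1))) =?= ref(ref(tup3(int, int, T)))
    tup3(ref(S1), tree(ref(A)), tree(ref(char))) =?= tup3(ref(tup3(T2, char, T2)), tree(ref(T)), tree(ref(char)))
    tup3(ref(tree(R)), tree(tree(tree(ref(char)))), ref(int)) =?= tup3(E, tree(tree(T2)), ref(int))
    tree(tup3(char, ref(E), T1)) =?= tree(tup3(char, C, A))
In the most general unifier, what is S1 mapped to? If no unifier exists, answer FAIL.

tup3(tree(ref(char)), char, tree(ref(char)))

Decompose ref/1: ref(tup3(int, R, S1)) =?= ref(tup3(int, int, T)).
Decompose ref/1: tup3(int, R, S1) =?= tup3(int, int, T).
Decompose tup3/3: int =?= int,  R =?= int,  S1 =?= T.
Delete trivial equation int =?= int.
Bind R := int; substituting into the one remaining equation that mentions R gives: tup3(ref(tree(int)), tree(tree(tree(ref(char)))), ref(int)) =?= tup3(E, tree(tree(T2)), ref(int)).
Bind S1 := T; substituting into the one remaining equation that mentions S1 gives: tup3(ref(T), tree(ref(A)), tree(ref(char))) =?= tup3(ref(tup3(T2, char, T2)), tree(ref(T)), tree(ref(char))).
Decompose tup3/3: ref(T) =?= ref(tup3(T2, char, T2)),  tree(ref(A)) =?= tree(ref(T)),  tree(ref(char)) =?= tree(ref(char)).
Decompose ref/1: T =?= tup3(T2, char, T2).
Bind T := tup3(T2, char, T2); substituting into the one remaining equation that mentions T gives: tree(ref(A)) =?= tree(ref(tup3(T2, char, T2))). Substituting into the earlier binding gives S1 := tup3(T2, char, T2).
Decompose tree/1: ref(A) =?= ref(tup3(T2, char, T2)).
Decompose ref/1: A =?= tup3(T2, char, T2).
Bind A := tup3(T2, char, T2); substituting into the one remaining equation that mentions A gives: tree(tup3(char, ref(E), T1)) =?= tree(tup3(char, C, tup3(T2, char, T2))).
Delete trivial equation tree(ref(char)) =?= tree(ref(char)).
Decompose tup3/3: ref(tree(int)) =?= E,  tree(tree(tree(ref(char)))) =?= tree(tree(T2)),  ref(int) =?= ref(int).
Bind E := ref(tree(int)); substituting into the one remaining equation that mentions E gives: tree(tup3(char, ref(ref(tree(int))), T1)) =?= tree(tup3(char, C, tup3(T2, char, T2))).
Decompose tree/1: tree(tree(ref(char))) =?= tree(T2).
Decompose tree/1: tree(ref(char)) =?= T2.
Bind T2 := tree(ref(char)); substituting into the one remaining equation that mentions T2 gives: tree(tup3(char, ref(ref(tree(int))), T1)) =?= tree(tup3(char, C, tup3(tree(ref(char)), char, tree(ref(char))))). Substituting into the earlier bindings gives S1 := tup3(tree(ref(char)), char, tree(ref(char))), T := tup3(tree(ref(char)), char, tree(ref(char))), A := tup3(tree(ref(char)), char, tree(ref(char))).
Delete trivial equation ref(int) =?= ref(int).
Decompose tree/1: tup3(char, ref(ref(tree(int))), T1) =?= tup3(char, C, tup3(tree(ref(char)), char, tree(ref(char)))).
Decompose tup3/3: char =?= char,  ref(ref(tree(int))) =?= C,  T1 =?= tup3(tree(ref(char)), char, tree(ref(char))).
Delete trivial equation char =?= char.
Bind C := ref(ref(tree(int))); no other remaining equation mentions C.
Bind T1 := tup3(tree(ref(char)), char, tree(ref(char))).
MGU = { R ↦ int, S1 ↦ tup3(tree(ref(char)), char, tree(ref(char))), T ↦ tup3(tree(ref(char)), char, tree(ref(char))), A ↦ tup3(tree(ref(char)), char, tree(ref(char))), E ↦ ref(tree(int)), T2 ↦ tree(ref(char)), C ↦ ref(ref(tree(int))), T1 ↦ tup3(tree(ref(char)), char, tree(ref(char))) }, so S1 ↦ tup3(tree(ref(char)), char, tree(ref(char))).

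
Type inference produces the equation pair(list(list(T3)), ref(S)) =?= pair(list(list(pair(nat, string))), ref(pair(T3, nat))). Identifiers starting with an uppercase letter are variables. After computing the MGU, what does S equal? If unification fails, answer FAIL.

pair(pair(nat, string), nat)

Decompose pair/2: list(list(T3)) =?= list(list(pair(nat, string))),  ref(S) =?= ref(pair(T3, nat)).
Decompose list/1: list(T3) =?= list(pair(nat, string)).
Decompose list/1: T3 =?= pair(nat, string).
Bind T3 := pair(nat, string); substituting into the remaining equation gives: ref(S) =?= ref(pair(pair(nat, string), nat)).
Decompose ref/1: S =?= pair(pair(nat, string), nat).
Bind S := pair(pair(nat, string), nat).
MGU = { T3 := pair(nat, string), S := pair(pair(nat, string), nat) }, so S := pair(pair(nat, string), nat).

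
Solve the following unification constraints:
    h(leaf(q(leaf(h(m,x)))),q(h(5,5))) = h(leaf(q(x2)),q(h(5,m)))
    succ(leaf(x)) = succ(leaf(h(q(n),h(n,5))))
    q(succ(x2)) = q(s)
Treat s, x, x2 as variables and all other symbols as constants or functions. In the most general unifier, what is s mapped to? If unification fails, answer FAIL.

FAIL

Decompose h/2: leaf(q(leaf(h(m,x)))) = leaf(q(x2)),  q(h(5,5)) = q(h(5,m)).
Decompose leaf/1: q(leaf(h(m,x))) = q(x2).
Decompose q/1: leaf(h(m,x)) = x2.
Bind x2 := leaf(h(m,x)); substituting into the one remaining equation that mentions x2 gives: q(succ(leaf(h(m,x)))) = q(s).
Decompose q/1: h(5,5) = h(5,m).
Decompose h/2: 5 = 5,  5 = m.
Delete trivial equation 5 = 5.
Clash: constants 5 and m differ; no unifier exists.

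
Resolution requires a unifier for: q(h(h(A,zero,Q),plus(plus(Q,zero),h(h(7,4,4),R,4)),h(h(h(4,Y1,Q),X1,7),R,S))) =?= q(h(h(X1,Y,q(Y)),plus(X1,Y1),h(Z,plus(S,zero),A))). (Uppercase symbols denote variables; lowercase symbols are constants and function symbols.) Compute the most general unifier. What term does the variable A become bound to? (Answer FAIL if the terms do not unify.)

plus(q(zero),zero)

Decompose q/1: h(h(A,zero,Q),plus(plus(Q,zero),h(h(7,4,4),R,4)),h(h(h(4,Y1,Q),X1,7),R,S)) =?= h(h(X1,Y,q(Y)),plus(X1,Y1),h(Z,plus(S,zero),A)).
Decompose h/3: h(A,zero,Q) =?= h(X1,Y,q(Y)),  plus(plus(Q,zero),h(h(7,4,4),R,4)) =?= plus(X1,Y1),  h(h(h(4,Y1,Q),X1,7),R,S) =?= h(Z,plus(S,zero),A).
Decompose h/3: A =?= X1,  zero =?= Y,  Q =?= q(Y).
Bind A := X1; substituting into the one remaining equation that mentions A gives: h(h(h(4,Y1,Q),X1,7),R,S) =?= h(Z,plus(S,zero),X1).
Bind Y := zero; substituting into the one remaining equation that mentions Y gives: Q =?= q(zero).
Bind Q := q(zero); substituting into the remaining equations gives: plus(plus(q(zero),zero),h(h(7,4,4),R,4)) =?= plus(X1,Y1),  h(h(h(4,Y1,q(zero)),X1,7),R,S) =?= h(Z,plus(S,zero),X1).
Decompose plus/2: plus(q(zero),zero) =?= X1,  h(h(7,4,4),R,4) =?= Y1.
Bind X1 := plus(q(zero),zero); substituting into the one remaining equation that mentions X1 gives: h(h(h(4,Y1,q(zero)),plus(q(zero),zero),7),R,S) =?= h(Z,plus(S,zero),plus(q(zero),zero)). Substituting into the earlier binding gives A := plus(q(zero),zero).
Bind Y1 := h(h(7,4,4),R,4); substituting into the remaining equation gives: h(h(h(4,h(h(7,4,4),R,4),q(zero)),plus(q(zero),zero),7),R,S) =?= h(Z,plus(S,zero),plus(q(zero),zero)).
Decompose h/3: h(h(4,h(h(7,4,4),R,4),q(zero)),plus(q(zero),zero),7) =?= Z,  R =?= plus(S,zero),  S =?= plus(q(zero),zero).
Bind Z := h(h(4,h(h(7,4,4),R,4),q(zero)),plus(q(zero),zero),7); no other remaining equation mentions Z.
Bind R := plus(S,zero); no other remaining equation mentions R. Substituting into the earlier bindings gives Y1 := h(h(7,4,4),plus(S,zero),4), Z := h(h(4,h(h(7,4,4),plus(S,zero),4),q(zero)),plus(q(zero),zero),7).
Bind S := plus(q(zero),zero). Substituting into the earlier bindings gives Y1 := h(h(7,4,4),plus(plus(q(zero),zero),zero),4), Z := h(h(4,h(h(7,4,4),plus(plus(q(zero),zero),zero),4),q(zero)),plus(q(zero),zero),7), R := plus(plus(q(zero),zero),zero).
MGU = { A := plus(q(zero),zero), Y := zero, Q := q(zero), X1 := plus(q(zero),zero), Y1 := h(h(7,4,4),plus(plus(q(zero),zero),zero),4), Z := h(h(4,h(h(7,4,4),plus(plus(q(zero),zero),zero),4),q(zero)),plus(q(zero),zero),7), R := plus(plus(q(zero),zero),zero), S := plus(q(zero),zero) }, so A := plus(q(zero),zero).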